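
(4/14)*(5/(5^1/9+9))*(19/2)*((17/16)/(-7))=-14535/67424 = -0.22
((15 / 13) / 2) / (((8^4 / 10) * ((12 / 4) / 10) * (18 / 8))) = 125/59904 = 0.00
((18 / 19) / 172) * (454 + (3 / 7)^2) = 200295/80066 = 2.50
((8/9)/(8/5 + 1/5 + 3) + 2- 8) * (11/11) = -157/27 = -5.81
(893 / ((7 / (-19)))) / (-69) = 35.13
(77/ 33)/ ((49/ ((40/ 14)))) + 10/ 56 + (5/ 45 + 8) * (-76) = -1086853/1764 = -616.13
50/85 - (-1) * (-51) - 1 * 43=-1588/17 = -93.41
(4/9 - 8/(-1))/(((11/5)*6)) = 190/297 = 0.64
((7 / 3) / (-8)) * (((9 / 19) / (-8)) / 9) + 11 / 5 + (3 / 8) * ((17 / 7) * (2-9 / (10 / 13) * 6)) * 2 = -15579451/127680 = -122.02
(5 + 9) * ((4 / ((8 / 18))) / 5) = 126/5 = 25.20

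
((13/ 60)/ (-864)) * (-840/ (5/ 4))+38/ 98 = 14719/26460 = 0.56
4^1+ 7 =11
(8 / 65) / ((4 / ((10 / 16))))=1/52 = 0.02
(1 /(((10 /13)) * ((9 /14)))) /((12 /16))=364/135 = 2.70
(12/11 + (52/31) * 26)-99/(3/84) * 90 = -85057436/341 = -249435.30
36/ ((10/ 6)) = 108/5 = 21.60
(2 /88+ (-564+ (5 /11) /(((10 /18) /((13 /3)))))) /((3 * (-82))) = 24659/10824 = 2.28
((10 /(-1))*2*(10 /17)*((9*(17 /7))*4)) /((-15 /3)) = 1440/7 = 205.71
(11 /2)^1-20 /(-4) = 10.50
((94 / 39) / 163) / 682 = 47/2167737 = 0.00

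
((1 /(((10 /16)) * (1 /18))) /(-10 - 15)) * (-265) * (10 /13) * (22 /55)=30528/325 = 93.93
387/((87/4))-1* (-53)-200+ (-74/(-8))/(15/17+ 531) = -135503255/1048872 = -129.19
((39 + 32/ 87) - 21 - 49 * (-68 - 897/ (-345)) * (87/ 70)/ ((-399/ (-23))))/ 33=1863053/247950 = 7.51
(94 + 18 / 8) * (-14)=-2695/2 = -1347.50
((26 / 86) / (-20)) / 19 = -13/16340 = 0.00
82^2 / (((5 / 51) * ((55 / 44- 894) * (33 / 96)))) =-43894272/196405 = -223.49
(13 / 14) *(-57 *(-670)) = 248235/7 = 35462.14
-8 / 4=-2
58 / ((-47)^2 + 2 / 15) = 870/33137 = 0.03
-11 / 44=-0.25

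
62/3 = 20.67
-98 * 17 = -1666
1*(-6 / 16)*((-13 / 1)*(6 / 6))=39/8 = 4.88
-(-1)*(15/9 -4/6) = 1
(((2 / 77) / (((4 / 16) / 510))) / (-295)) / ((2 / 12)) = -4896/4543 = -1.08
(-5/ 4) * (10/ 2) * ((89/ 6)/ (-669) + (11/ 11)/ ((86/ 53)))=-320450/86301 = -3.71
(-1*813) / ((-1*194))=813/194 = 4.19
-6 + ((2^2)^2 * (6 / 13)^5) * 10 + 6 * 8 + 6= 19066224/371293 = 51.35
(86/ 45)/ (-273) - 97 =-1191731/12285 = -97.01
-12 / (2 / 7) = -42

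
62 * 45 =2790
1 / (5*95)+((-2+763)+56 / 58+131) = 12300629/13775 = 892.97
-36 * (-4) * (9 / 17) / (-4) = -324/17 = -19.06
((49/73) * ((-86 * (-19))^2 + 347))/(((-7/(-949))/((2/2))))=242997573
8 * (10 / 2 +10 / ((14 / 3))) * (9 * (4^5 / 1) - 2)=3685600/7 = 526514.29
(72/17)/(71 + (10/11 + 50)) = 88/2533 = 0.03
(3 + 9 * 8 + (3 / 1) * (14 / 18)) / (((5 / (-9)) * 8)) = -87/5 = -17.40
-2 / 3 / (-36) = 1/54 = 0.02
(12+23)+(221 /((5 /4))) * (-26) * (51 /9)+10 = -390053/15 = -26003.53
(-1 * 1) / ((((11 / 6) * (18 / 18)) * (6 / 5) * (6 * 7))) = -5/462 = -0.01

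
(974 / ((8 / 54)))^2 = 172896201/4 = 43224050.25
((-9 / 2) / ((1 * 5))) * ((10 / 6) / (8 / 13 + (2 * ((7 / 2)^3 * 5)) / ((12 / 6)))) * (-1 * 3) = 156/7453 = 0.02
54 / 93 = 18/31 = 0.58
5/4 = 1.25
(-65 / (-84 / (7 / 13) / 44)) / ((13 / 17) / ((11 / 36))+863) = 10285/485547 = 0.02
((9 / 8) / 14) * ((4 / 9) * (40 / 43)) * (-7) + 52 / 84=349/903 = 0.39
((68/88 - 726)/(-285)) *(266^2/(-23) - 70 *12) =-143716258/14421 = -9965.76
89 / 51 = 1.75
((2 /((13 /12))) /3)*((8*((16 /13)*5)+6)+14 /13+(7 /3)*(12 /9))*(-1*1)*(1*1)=-55616/1521 = -36.57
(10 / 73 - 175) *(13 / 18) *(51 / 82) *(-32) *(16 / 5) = 24073088/2993 = 8043.13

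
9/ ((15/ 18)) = 54/5 = 10.80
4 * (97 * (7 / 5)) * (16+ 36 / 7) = 57424/5 = 11484.80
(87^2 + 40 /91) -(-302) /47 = 32401975/4277 = 7575.87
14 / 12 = 7/6 = 1.17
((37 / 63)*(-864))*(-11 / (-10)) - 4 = -562.17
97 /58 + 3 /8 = 475/232 = 2.05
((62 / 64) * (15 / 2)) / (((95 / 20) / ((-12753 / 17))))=-5930145/5168 = -1147.47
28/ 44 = 7/11 = 0.64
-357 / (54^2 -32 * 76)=-357/484 = -0.74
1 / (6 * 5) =1/30 = 0.03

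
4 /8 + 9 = 19/2 = 9.50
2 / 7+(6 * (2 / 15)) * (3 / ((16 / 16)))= 94/35 = 2.69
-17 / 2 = -8.50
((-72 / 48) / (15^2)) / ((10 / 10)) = -1/150 = -0.01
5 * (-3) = -15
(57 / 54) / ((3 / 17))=323/54 = 5.98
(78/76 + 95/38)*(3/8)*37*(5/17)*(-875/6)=-10845625/5168 = -2098.61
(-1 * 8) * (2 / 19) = -16/19 = -0.84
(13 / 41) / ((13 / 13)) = 13/41 = 0.32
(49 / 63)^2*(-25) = -1225/81 = -15.12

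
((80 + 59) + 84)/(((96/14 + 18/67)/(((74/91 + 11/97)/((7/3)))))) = 122202439/9833278 = 12.43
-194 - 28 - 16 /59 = -13114/59 = -222.27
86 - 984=-898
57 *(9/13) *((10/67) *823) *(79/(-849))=-111179070/246493 = -451.04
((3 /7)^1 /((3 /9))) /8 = 9/56 = 0.16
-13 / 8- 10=-93/8 = -11.62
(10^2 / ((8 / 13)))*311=101075/2 = 50537.50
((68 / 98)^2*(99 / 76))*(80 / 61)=0.82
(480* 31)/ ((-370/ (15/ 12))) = -1860/37 = -50.27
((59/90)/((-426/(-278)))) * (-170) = -139417/1917 = -72.73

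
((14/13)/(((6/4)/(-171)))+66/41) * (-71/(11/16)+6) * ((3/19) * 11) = 207295380/10127 = 20469.57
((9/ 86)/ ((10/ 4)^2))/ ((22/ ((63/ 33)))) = 189/130075 = 0.00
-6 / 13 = -0.46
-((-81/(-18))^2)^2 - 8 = -6689/16 = -418.06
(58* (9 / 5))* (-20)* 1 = -2088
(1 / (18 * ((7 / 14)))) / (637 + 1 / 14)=14/80271 = 0.00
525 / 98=75/14 = 5.36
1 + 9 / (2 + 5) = 16/7 = 2.29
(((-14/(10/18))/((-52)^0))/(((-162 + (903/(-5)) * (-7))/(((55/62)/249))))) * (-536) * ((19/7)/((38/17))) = 22780/429691 = 0.05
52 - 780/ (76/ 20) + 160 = 6.74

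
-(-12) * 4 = 48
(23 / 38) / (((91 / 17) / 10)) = 1955/1729 = 1.13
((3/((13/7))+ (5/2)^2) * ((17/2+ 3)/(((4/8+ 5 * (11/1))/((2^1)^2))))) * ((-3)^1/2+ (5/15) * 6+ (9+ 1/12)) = 1081805/17316 = 62.47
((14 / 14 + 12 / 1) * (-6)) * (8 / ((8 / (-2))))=156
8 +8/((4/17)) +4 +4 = 50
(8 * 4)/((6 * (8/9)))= 6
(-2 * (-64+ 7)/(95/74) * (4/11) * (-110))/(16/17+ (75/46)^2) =-127772544/129481 = -986.81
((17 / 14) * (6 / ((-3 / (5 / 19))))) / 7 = -0.09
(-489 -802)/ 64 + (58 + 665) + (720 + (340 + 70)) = 117301/64 = 1832.83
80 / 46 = 40/23 = 1.74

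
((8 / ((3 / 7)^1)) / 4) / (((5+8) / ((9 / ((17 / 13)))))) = 2.47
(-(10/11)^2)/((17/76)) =-7600/2057 = -3.69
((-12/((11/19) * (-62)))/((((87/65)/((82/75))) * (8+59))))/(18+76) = 20254/467106915 = 0.00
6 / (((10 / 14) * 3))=14/5 = 2.80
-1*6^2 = -36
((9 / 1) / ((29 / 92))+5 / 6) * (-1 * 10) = -293.85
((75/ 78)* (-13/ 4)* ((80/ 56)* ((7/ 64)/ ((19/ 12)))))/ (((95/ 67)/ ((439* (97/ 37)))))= -250.31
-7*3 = -21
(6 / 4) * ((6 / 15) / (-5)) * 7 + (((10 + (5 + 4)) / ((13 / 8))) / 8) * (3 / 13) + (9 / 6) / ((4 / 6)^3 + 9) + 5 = 9880727/2120950 = 4.66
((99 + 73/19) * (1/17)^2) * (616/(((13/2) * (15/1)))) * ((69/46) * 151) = 181753264/356915 = 509.23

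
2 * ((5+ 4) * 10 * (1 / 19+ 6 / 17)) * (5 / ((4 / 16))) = 471600/323 = 1460.06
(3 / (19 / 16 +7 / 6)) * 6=864/113 = 7.65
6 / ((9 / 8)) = 16/3 = 5.33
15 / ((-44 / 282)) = -2115/22 = -96.14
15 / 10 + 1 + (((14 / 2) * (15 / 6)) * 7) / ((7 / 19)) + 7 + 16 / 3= 1042/3 = 347.33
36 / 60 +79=398/5 = 79.60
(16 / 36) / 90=2/405 = 0.00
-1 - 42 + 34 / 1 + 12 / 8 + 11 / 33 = -43/6 = -7.17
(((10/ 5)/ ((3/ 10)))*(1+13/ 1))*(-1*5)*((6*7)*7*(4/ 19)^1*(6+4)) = -5488000/19 = -288842.11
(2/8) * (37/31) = 37/124 = 0.30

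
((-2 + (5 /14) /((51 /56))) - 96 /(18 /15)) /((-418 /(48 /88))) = 4162/39083 = 0.11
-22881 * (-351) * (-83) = -666592173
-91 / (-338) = 7/26 = 0.27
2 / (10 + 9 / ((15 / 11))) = 10/83 = 0.12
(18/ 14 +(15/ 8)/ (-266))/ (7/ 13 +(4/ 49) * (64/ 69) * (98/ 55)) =134240535/70694288 = 1.90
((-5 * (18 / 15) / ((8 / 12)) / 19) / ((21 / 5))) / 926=-15/123158 = 0.00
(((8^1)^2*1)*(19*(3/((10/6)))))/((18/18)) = 10944/5 = 2188.80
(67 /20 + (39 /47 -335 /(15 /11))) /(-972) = 680993/2741040 = 0.25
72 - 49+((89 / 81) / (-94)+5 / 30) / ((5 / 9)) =9847/423 = 23.28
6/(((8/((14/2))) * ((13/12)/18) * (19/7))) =32.14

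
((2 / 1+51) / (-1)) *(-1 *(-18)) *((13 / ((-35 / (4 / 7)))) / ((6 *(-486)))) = -1378/19845 = -0.07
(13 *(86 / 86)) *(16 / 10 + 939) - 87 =60704/5 = 12140.80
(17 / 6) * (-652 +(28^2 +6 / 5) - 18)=1632/5 = 326.40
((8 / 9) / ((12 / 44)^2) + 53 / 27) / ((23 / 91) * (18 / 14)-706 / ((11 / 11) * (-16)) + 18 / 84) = 0.31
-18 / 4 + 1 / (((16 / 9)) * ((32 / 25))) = -2079/512 = -4.06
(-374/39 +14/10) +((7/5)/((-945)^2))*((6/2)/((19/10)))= -86022379/10503675 = -8.19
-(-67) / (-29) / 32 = -67/928 = -0.07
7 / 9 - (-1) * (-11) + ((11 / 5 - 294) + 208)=-4231/45 = -94.02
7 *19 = 133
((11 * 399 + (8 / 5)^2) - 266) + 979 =127614/25 = 5104.56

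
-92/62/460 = -1/310 = 0.00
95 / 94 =1.01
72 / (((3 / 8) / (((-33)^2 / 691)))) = 209088/691 = 302.59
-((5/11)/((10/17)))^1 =-17/22 = -0.77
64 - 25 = 39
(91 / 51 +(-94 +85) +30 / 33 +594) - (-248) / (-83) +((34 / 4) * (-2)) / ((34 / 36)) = 26387506/46563 = 566.71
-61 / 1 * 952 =-58072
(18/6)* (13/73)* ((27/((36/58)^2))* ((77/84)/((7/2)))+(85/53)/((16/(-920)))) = -25648961/649992 = -39.46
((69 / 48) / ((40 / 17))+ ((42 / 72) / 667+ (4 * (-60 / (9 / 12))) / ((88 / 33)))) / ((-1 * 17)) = 152893289/21770880 = 7.02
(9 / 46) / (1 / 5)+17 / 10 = 308/115 = 2.68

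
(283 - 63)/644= 0.34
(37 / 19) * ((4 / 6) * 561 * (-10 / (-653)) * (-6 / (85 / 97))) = -947496/12407 = -76.37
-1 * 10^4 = -10000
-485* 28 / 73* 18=-244440/73 = -3348.49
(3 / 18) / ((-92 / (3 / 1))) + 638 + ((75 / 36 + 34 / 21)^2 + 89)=120207077/162288 = 740.70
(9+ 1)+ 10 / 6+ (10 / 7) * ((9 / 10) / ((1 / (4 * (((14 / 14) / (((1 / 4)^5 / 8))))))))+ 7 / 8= 7079995/168 = 42142.83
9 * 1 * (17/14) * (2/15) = 51/35 = 1.46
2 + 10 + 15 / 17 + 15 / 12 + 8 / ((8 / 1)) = 1029/68 = 15.13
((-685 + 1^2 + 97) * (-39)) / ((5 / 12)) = 274716/5 = 54943.20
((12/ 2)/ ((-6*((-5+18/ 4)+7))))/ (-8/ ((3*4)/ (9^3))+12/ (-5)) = 5/15873 = 0.00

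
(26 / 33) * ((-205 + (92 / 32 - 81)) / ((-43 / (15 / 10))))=29445/3784 = 7.78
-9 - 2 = -11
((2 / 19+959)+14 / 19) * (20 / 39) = 121580/247 = 492.23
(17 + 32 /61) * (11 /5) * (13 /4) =152867/1220 = 125.30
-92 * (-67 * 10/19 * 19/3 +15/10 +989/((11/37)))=-9426182/33 = -285641.88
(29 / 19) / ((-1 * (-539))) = 29/10241 = 0.00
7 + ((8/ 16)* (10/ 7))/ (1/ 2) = 59/7 = 8.43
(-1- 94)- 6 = -101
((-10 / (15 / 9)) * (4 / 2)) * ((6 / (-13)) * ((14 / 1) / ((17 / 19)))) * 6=114912/221 = 519.96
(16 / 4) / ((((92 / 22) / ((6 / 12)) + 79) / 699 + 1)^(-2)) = 299290000/59120721 = 5.06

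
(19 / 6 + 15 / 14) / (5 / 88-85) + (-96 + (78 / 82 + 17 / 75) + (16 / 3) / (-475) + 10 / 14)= -548348147/5823025 = -94.17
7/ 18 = 0.39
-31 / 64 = -0.48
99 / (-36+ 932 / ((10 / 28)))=495/12868 = 0.04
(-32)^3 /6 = -16384/3 = -5461.33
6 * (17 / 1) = 102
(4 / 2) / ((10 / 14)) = 14/5 = 2.80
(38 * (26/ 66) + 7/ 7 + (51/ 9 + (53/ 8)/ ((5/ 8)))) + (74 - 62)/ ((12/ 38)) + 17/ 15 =11776/165 = 71.37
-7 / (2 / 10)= -35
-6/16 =-3/8 = -0.38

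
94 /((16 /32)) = 188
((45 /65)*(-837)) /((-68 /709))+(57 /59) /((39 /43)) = 315168479/52156 = 6042.80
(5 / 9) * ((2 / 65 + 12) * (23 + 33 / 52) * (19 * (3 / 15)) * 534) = 812591449/2535 = 320548.90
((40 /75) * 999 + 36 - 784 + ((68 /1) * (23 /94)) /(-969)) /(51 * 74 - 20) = -1441417/25142415 = -0.06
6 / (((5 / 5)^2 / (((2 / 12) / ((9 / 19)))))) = 19/9 = 2.11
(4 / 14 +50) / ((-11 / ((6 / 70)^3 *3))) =-2592/300125 = -0.01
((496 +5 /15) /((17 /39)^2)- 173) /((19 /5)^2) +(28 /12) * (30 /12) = 109390415/625974 = 174.75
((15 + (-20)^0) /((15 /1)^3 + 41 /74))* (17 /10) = 10064/1248955 = 0.01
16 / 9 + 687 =6199/9 = 688.78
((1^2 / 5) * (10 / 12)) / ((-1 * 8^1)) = -1/48 = -0.02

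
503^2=253009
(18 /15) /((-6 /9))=-9/5 = -1.80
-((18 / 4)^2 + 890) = -3641/4 = -910.25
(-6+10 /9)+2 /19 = -4.78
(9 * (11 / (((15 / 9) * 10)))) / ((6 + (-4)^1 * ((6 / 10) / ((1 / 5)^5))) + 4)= -297/374500 = 0.00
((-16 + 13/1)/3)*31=-31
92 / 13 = 7.08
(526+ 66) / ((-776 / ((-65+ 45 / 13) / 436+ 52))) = -5437816/137449 = -39.56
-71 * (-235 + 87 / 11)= 177358/11 = 16123.45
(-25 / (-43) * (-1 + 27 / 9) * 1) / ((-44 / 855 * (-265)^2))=-855/2657314 = 0.00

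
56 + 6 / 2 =59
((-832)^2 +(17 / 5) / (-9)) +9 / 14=436101287/630 = 692224.27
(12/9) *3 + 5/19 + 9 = 13.26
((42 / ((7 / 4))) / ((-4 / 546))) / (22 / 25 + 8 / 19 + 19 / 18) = -1390.13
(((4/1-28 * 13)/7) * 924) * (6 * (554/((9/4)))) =-70202880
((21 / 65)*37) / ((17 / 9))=6993/1105 = 6.33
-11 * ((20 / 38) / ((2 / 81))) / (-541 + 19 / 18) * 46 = 3688740/184661 = 19.98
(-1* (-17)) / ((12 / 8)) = 34/3 = 11.33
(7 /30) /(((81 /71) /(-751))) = -373247/2430 = -153.60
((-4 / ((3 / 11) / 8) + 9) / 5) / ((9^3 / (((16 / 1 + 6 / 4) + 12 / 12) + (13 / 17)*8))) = -0.73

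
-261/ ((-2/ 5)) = 1305/2 = 652.50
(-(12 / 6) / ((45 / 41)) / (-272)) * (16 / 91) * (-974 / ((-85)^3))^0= 82/69615 = 0.00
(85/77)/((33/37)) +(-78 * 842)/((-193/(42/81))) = 261416291/1471239 = 177.68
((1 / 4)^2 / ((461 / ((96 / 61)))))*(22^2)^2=1405536/28121 = 49.98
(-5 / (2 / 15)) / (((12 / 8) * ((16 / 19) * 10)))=-95/32 = -2.97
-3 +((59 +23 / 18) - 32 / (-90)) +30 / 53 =92537/1590 = 58.20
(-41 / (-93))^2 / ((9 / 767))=16.56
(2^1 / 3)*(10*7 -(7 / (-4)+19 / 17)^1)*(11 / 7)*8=70444/119 = 591.97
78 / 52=3/2 = 1.50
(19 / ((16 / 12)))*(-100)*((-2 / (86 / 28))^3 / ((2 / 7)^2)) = 383199600/79507 = 4819.70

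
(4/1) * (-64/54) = -128/27 = -4.74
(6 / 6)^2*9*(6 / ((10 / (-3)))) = -81/5 = -16.20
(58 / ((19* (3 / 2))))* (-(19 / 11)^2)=-2204/363 = -6.07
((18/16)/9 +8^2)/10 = 513/80 = 6.41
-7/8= -0.88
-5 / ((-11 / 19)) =95/11 = 8.64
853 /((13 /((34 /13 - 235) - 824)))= -11714249/169 = -69315.08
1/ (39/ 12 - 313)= -4/1239 = 0.00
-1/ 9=-0.11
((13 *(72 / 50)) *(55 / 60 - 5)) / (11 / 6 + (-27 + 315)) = -11466/43475 = -0.26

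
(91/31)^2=8281/961 = 8.62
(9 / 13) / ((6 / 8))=12/13 = 0.92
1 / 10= 0.10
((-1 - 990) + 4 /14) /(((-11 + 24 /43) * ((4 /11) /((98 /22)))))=2087435/1796 = 1162.27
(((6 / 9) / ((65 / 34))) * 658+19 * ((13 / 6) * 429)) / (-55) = -6977083/21450 = -325.27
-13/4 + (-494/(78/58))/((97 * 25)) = -98983/29100 = -3.40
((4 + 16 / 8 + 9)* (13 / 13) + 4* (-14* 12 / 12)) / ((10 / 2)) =-41/5 = -8.20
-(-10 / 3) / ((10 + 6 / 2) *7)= 10/273 = 0.04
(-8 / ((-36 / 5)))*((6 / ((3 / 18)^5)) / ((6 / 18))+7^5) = 1567750/9 = 174194.44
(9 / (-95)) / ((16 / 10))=-9/152 = -0.06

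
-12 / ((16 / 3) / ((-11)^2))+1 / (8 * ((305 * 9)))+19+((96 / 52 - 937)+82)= -315856157/285480 = -1106.40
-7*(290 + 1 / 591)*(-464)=556677968/591 = 941925.50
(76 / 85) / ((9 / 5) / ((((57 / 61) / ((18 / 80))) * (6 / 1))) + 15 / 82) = 4736320/1351653 = 3.50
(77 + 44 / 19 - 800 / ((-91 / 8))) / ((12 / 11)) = 2846107/20748 = 137.18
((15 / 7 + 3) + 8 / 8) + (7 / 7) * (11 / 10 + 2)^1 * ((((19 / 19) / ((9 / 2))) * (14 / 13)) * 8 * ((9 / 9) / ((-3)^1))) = 51161/12285 = 4.16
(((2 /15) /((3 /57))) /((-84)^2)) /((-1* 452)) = -19/23919840 = 0.00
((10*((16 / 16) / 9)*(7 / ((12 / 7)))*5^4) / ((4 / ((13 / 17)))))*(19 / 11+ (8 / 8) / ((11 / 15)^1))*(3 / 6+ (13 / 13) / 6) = 1990625/1782 = 1117.07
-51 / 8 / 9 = -17/24 = -0.71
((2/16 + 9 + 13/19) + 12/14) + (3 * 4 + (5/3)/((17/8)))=1272527/54264 = 23.45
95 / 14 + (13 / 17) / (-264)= 213089/31416 = 6.78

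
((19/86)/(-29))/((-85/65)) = 247/42398 = 0.01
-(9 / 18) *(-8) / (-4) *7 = -7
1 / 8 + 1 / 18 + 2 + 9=11.18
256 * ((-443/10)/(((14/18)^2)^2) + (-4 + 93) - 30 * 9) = -928298624/12005 = -77326.00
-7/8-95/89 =-1.94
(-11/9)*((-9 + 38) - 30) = 11/9 = 1.22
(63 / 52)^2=3969/2704 = 1.47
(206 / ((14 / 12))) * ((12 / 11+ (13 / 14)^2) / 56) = 1301199/211288 = 6.16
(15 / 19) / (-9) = -5/57 = -0.09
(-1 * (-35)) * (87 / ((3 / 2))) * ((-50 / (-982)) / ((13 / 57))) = 2892750/6383 = 453.20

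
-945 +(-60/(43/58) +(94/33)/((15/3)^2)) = -1025.82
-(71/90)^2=-5041/8100 = -0.62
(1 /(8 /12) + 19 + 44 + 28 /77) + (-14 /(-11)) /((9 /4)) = 12955/198 = 65.43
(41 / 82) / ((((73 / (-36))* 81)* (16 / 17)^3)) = -4913/1345536 = 0.00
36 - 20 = 16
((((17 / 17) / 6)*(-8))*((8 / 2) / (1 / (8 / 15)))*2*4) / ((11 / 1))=-1024/495 = -2.07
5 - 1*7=-2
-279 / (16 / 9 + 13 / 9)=-2511/29 = -86.59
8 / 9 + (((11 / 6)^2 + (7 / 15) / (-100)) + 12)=6092/375 = 16.25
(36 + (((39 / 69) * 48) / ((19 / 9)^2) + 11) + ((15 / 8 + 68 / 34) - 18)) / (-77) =-2588041/5114648 = -0.51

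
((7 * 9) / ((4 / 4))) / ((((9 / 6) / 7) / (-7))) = -2058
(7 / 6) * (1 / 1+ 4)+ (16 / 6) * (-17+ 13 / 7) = -1451/42 = -34.55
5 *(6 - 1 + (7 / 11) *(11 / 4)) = 135/4 = 33.75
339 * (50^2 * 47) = 39832500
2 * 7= 14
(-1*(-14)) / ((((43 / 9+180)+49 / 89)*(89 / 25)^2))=39375/6605936 = 0.01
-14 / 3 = -4.67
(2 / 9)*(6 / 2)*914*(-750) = -457000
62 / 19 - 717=-13561/19 = -713.74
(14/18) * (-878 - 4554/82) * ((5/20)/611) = -267925/901836 = -0.30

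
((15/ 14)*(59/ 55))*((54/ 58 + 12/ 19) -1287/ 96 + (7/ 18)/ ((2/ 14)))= -85400081/8145984 = -10.48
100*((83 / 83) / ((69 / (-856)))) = -85600/69 = -1240.58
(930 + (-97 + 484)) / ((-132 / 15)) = -6585/44 = -149.66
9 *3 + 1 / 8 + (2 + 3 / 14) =1643/56 = 29.34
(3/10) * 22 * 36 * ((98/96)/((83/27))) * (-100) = -654885/83 = -7890.18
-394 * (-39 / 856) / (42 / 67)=171587/5992 = 28.64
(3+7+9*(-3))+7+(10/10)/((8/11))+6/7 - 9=-939/56 = -16.77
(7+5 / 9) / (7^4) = 68/21609 = 0.00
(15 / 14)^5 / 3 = 253125/537824 = 0.47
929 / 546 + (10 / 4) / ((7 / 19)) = 8.49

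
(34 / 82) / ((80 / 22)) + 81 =81.11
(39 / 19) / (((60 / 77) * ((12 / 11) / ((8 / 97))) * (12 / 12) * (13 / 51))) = 14399/18430 = 0.78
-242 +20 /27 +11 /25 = -162553/675 = -240.82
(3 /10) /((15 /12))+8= 206/25 = 8.24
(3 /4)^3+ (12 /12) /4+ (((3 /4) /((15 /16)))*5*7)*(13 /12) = 5953/192 = 31.01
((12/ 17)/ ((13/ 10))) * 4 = 480/221 = 2.17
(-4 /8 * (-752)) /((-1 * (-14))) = 188/7 = 26.86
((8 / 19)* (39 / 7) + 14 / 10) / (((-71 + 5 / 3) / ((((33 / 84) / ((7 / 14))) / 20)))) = -82203/38729600 = 0.00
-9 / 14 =-0.64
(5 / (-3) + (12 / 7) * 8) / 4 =253/84 = 3.01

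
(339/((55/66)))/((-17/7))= -14238/85 = -167.51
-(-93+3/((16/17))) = 89.81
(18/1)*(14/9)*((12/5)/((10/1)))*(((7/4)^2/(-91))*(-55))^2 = 124509/5408 = 23.02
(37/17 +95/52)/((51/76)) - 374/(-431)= 33196225/4857801 = 6.83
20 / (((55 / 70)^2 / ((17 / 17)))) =3920/121 = 32.40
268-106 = 162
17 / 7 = 2.43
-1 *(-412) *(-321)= -132252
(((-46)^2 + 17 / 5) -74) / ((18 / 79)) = 269311/30 = 8977.03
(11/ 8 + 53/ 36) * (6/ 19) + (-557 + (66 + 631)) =32125/228 = 140.90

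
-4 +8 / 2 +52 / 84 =13/21 = 0.62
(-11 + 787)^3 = 467288576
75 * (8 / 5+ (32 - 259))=-16905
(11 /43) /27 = 0.01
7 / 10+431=4317/10 = 431.70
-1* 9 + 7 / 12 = -101/12 = -8.42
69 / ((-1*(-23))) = 3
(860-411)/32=449/32 = 14.03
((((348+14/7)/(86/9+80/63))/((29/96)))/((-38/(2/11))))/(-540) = 1960/2066801 = 0.00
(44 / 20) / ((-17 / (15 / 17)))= -33/289 = -0.11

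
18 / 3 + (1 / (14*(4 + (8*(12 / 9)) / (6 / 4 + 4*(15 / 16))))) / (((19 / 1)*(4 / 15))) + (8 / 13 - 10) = -507937/150176 = -3.38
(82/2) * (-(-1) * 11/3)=451/3 = 150.33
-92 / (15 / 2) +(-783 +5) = -790.27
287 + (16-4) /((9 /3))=291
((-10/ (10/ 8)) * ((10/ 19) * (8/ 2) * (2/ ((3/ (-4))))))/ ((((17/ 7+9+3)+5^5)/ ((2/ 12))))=1120/469737 = 0.00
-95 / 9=-10.56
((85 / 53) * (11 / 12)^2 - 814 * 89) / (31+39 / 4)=-552897587/311004 = -1777.78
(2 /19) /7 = 2/133 = 0.02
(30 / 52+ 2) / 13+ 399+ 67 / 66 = 2231990/5577 = 400.21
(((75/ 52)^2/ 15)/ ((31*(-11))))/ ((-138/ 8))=125/5301868 = 0.00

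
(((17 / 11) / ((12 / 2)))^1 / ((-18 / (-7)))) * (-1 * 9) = -119/132 = -0.90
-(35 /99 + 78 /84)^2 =-3157729/1920996 = -1.64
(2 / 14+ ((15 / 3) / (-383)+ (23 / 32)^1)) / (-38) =-72799/3260096 = -0.02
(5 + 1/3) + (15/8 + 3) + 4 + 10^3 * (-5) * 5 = -599659/24 = -24985.79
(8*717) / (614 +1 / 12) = 68832/7369 = 9.34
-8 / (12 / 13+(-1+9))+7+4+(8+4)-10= 351/29 = 12.10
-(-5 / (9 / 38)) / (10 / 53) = 1007/9 = 111.89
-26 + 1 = -25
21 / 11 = 1.91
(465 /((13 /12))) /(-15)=-372/13 = -28.62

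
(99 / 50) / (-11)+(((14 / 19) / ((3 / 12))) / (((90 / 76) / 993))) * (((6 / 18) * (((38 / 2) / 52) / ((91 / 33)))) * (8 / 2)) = 11064077/25350 = 436.45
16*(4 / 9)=64/9 = 7.11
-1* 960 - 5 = -965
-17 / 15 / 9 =-0.13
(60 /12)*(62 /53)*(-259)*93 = -7466970/53 = -140886.23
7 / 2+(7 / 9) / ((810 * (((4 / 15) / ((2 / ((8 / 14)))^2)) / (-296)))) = -9289/972 = -9.56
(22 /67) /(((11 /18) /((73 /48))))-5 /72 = 3607/4824 = 0.75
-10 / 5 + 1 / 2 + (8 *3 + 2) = 49/2 = 24.50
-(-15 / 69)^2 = -25/529 = -0.05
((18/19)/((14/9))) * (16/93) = 432/4123 = 0.10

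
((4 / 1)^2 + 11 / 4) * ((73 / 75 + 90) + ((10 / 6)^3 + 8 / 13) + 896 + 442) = 6292633/234 = 26891.59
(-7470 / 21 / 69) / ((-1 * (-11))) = -830/1771 = -0.47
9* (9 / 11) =81/11 = 7.36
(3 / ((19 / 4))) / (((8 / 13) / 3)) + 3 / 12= 253/76 = 3.33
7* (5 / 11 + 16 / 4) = 343/11 = 31.18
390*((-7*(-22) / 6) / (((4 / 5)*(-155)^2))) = 1001/1922 = 0.52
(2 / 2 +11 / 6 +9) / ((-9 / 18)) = -71/3 = -23.67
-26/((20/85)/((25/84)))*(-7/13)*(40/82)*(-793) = -1685125/246 = -6850.10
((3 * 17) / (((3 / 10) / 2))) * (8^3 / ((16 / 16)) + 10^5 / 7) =5031222.86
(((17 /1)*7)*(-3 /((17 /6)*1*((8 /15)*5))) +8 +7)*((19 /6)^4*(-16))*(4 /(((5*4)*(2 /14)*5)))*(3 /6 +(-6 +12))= 509946073/5400 = 94434.46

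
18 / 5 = 3.60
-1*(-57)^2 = -3249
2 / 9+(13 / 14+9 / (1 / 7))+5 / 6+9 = 4661/63 = 73.98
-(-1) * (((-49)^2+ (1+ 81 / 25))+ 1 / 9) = 541204/225 = 2405.35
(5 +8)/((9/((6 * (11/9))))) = 286/27 = 10.59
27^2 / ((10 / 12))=4374/5 = 874.80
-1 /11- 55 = -606/11 = -55.09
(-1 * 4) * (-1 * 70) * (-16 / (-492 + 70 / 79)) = 176960/19399 = 9.12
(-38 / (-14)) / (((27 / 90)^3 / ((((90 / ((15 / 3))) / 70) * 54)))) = 68400/49 = 1395.92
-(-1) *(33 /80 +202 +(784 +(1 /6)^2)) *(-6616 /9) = -587365999/810 = -725143.21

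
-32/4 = -8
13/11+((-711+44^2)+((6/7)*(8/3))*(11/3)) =285184/231 = 1234.56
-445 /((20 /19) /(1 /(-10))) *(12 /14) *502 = 1273323/70 = 18190.33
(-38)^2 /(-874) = -38/23 = -1.65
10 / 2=5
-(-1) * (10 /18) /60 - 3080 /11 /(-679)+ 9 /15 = 53513/52380 = 1.02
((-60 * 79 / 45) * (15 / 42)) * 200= -158000/21 = -7523.81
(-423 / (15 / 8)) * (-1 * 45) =10152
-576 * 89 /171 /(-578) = 2848/5491 = 0.52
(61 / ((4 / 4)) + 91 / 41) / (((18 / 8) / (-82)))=-2304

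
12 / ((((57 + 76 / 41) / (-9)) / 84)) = -371952/2413 = -154.15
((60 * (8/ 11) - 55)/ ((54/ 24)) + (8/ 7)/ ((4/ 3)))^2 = 8444836/480249 = 17.58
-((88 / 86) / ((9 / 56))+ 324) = -127852/387 = -330.37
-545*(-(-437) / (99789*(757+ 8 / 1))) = -47633/15267717 = 0.00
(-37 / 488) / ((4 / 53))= -1961/1952 = -1.00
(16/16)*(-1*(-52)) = 52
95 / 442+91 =40317/442 = 91.21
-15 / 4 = -3.75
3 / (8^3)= 3/512 = 0.01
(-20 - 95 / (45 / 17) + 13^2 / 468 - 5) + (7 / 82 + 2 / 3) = -59.78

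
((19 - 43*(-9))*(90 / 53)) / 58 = 11.89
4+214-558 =-340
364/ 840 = 13/30 = 0.43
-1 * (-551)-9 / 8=4399/8 = 549.88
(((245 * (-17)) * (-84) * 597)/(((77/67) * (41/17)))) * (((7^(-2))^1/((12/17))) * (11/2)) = 11982627.26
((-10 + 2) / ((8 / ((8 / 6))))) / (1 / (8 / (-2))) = 16/3 = 5.33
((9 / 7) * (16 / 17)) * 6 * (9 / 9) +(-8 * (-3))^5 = 947553120/119 = 7962631.26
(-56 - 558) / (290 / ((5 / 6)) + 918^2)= -307/421536 = 0.00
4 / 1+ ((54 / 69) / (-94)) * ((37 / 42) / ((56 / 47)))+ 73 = 1388353/18032 = 76.99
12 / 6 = 2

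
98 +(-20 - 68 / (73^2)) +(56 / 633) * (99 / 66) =87839546/1124419 = 78.12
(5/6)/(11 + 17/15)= 25/364 = 0.07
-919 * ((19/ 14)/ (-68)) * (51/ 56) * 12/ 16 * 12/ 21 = 157149/21952 = 7.16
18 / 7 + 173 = 1229/7 = 175.57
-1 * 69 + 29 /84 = -5767/84 = -68.65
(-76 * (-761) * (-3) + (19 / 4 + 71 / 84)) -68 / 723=-173502.50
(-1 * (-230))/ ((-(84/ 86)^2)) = -212635/882 = -241.08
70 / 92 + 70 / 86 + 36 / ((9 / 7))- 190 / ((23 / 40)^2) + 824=12688533/45494 = 278.91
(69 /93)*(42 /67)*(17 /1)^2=134.41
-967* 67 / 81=-64789/81 = -799.86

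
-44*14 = -616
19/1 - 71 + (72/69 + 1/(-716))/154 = -131858583/2536072 = -51.99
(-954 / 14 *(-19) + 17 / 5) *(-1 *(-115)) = 1044982/7 = 149283.14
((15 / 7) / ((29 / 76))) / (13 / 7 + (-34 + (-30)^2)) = 76/11745 = 0.01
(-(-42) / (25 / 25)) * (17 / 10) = 357/5 = 71.40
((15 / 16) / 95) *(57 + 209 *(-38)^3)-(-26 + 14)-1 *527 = -1819007/16 = -113687.94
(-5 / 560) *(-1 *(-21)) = -3/16 = -0.19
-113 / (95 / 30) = -678/19 = -35.68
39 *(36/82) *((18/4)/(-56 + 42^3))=3159/3035312 = 0.00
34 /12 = 2.83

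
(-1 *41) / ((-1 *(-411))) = -0.10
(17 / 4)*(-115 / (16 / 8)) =-1955/8 = -244.38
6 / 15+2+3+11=82/5 = 16.40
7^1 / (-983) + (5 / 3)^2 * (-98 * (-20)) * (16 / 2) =385335937/8847 = 43555.55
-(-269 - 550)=819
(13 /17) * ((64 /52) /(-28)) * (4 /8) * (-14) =4/17 = 0.24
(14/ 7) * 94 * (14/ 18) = 1316/9 = 146.22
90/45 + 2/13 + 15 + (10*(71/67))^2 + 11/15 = 113957132/875355 = 130.18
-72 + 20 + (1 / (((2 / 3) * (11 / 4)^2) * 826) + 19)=-33.00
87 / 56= 1.55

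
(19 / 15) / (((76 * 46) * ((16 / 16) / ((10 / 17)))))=1/4692 = 0.00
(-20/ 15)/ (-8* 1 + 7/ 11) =44/243 = 0.18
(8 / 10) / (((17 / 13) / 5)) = 52/17 = 3.06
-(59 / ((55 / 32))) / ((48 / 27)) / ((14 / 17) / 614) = -5542578/385 = -14396.31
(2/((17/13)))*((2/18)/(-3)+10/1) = 15.24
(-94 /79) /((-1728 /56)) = 329/8532 = 0.04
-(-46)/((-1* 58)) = -0.79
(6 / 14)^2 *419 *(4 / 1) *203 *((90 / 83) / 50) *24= 94486176/2905 = 32525.36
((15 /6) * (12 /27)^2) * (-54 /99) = -80/297 = -0.27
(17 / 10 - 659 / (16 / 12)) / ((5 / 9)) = -88659/100 = -886.59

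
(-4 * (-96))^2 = 147456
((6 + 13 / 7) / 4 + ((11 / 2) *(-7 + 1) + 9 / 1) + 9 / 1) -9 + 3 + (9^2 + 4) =1847/28 = 65.96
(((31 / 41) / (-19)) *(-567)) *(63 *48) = 53152848/779 = 68232.15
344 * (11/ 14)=270.29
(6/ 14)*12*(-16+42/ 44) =-5958/77 = -77.38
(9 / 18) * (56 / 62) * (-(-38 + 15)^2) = -7406/31 = -238.90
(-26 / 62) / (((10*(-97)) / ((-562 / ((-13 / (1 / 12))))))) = 281/180420 = 0.00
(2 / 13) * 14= 28/13 = 2.15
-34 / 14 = -17/7 = -2.43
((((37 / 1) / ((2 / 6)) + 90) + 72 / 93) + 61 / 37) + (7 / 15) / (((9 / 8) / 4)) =205.08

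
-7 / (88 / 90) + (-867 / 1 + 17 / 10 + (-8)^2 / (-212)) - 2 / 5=-10181057/11660 = -873.16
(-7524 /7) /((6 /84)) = -15048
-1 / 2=-0.50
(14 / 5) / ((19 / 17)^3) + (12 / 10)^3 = 3201094/857375 = 3.73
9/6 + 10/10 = 5/2 = 2.50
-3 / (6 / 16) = -8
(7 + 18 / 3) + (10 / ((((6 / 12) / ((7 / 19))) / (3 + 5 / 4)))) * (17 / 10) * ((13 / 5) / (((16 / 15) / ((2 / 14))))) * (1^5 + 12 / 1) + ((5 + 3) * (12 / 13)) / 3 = 2027007/7904 = 256.45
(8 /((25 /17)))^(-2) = 625/18496 = 0.03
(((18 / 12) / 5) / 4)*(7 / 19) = 21/760 = 0.03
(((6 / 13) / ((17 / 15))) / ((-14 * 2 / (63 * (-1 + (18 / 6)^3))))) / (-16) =405/272 = 1.49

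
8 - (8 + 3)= -3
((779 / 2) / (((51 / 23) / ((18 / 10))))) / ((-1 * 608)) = -2829/5440 = -0.52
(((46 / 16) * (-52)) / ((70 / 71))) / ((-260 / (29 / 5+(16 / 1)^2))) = 305371/2000 = 152.69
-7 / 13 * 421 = -2947/13 = -226.69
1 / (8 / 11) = 11/8 = 1.38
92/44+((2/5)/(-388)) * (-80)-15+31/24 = -295387/25608 = -11.53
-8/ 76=-2/19 = -0.11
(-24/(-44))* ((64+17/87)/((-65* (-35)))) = 2234/145145 = 0.02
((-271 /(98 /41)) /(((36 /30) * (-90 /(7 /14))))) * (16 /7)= 11111/9261 = 1.20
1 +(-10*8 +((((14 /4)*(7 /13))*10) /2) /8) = -16187/208 = -77.82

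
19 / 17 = 1.12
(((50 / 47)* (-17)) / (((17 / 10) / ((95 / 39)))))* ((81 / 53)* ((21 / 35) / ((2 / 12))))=-4617000/32383 = -142.57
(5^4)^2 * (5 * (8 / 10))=1562500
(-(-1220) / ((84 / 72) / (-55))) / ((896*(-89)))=50325/69776 = 0.72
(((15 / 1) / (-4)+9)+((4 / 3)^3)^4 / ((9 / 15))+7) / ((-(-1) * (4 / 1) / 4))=64.87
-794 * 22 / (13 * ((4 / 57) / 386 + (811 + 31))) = -48041367/30104243 = -1.60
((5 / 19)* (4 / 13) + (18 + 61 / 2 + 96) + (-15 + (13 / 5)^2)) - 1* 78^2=-73453589/12350 = -5947.66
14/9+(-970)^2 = 8468114/9 = 940901.56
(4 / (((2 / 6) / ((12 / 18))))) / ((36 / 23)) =5.11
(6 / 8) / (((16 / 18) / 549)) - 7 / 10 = 74003/160 = 462.52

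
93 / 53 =1.75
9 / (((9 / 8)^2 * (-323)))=-64/2907 = -0.02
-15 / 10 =-1.50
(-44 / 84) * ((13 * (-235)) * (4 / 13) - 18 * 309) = 71522/21 = 3405.81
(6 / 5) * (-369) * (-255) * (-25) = -2822850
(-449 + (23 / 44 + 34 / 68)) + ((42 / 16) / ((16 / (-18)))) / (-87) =-447.94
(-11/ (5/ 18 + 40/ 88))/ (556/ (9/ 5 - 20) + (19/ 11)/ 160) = 23255232/47280353 = 0.49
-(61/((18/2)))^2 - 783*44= -2794333/81 = -34497.94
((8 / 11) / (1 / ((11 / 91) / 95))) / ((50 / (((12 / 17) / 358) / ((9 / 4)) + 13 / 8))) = 16963/563715750 = 0.00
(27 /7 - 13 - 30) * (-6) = 1644/7 = 234.86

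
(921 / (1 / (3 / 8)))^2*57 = 435147633/64 = 6799181.77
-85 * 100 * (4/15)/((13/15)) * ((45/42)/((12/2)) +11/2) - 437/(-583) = -787884733/53053 = -14850.90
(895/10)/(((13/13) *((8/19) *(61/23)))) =80.15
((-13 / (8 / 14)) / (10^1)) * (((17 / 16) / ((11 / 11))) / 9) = -1547/5760 = -0.27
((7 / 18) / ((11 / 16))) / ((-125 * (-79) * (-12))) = -14/2932875 = 0.00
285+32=317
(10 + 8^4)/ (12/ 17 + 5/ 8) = 558416/181 = 3085.17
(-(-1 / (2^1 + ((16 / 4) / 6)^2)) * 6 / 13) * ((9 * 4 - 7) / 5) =783/715 = 1.10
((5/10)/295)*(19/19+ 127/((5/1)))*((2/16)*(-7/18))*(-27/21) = 33/11800 = 0.00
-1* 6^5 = -7776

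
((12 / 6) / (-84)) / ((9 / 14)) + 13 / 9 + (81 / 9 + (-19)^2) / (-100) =-619/270 = -2.29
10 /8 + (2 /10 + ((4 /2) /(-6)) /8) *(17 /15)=1.43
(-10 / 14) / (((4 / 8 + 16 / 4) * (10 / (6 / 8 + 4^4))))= -1027/252 = -4.08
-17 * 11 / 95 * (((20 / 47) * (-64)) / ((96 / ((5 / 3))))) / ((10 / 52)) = 38896/8037 = 4.84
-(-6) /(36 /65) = 65/6 = 10.83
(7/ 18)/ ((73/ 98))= 343/657 = 0.52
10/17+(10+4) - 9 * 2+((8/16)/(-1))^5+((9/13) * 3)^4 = 235609151/15537184 = 15.16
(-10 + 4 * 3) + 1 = 3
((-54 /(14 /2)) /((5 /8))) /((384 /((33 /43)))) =-297/12040 = -0.02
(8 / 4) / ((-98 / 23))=-23/49 = -0.47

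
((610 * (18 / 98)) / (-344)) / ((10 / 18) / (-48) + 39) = -296460/35488201 = -0.01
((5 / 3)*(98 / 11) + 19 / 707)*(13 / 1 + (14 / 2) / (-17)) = 74270198/396627 = 187.25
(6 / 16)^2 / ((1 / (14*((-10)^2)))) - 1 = 1567/8 = 195.88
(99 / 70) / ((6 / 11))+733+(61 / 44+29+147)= 351497/385 = 912.98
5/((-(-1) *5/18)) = 18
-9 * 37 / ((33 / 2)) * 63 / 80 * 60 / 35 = -2997/110 = -27.25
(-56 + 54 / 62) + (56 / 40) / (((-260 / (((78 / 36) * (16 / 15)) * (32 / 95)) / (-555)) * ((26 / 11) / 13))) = -9350417/220875 = -42.33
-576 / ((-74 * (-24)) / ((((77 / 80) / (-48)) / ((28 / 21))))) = 231/47360 = 0.00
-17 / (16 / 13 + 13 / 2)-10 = -2452/201 = -12.20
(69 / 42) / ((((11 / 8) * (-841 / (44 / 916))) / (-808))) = 74336/1348123 = 0.06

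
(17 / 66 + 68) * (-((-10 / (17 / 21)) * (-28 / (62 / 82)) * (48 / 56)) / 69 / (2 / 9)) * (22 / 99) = -3042200/7843 = -387.89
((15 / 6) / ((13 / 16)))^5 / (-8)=-12800000/371293 = -34.47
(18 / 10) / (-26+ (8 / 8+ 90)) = 9/325 = 0.03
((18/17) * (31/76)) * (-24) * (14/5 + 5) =-130572/1615 = -80.85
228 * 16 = 3648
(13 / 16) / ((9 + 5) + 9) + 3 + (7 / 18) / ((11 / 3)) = 38149/12144 = 3.14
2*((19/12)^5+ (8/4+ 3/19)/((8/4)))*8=52146937/295488 = 176.48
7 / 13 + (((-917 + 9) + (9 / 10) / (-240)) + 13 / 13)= -9427239/10400 = -906.47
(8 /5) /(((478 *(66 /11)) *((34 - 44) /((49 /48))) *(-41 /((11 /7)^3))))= 1331/246934800 = 0.00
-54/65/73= -54/4745 = -0.01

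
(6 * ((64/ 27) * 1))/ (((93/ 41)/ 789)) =1380224/279 = 4947.04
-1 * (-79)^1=79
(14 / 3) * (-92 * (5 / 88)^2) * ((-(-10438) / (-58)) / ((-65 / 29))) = -4201295/37752 = -111.29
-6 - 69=-75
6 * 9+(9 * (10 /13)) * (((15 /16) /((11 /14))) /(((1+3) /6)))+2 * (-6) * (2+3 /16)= 45921/1144 = 40.14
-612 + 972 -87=273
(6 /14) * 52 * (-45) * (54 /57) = -126360/133 = -950.08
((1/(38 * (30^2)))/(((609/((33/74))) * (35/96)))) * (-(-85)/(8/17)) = 3179/299688900 = 0.00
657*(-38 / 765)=-2774/85 = -32.64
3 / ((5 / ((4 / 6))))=2/5 = 0.40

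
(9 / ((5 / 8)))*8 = 576/5 = 115.20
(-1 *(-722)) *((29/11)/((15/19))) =397822/165 = 2411.04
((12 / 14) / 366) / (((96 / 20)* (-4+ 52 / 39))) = -5/27328 = 0.00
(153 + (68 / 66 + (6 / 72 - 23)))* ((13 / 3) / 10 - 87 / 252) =71151/6160 = 11.55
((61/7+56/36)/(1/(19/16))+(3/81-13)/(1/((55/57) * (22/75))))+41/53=254879801/27406512 = 9.30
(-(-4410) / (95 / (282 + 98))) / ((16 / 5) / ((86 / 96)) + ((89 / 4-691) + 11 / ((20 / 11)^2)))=-26.65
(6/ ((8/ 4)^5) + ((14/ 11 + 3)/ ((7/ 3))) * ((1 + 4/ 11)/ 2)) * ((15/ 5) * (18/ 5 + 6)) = 175149/4235 = 41.36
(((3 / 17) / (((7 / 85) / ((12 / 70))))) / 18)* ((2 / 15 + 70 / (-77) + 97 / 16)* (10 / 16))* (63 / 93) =13957/305536 = 0.05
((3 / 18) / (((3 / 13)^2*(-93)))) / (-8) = 169/40176 = 0.00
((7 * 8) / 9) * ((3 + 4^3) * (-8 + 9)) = 3752/9 = 416.89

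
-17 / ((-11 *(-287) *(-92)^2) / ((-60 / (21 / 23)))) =85/2033108 = 0.00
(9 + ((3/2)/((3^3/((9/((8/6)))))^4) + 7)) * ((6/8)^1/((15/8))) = 1639/256 = 6.40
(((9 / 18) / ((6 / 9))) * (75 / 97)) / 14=225/5432 = 0.04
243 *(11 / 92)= 2673/92 = 29.05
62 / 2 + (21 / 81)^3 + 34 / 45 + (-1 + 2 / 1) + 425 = 457.77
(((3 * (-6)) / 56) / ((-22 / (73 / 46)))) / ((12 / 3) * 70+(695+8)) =657/27854288 = 0.00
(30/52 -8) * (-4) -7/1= 295/13 = 22.69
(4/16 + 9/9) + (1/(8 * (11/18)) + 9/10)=259/110 = 2.35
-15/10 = -3/2 = -1.50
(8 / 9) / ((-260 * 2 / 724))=-724/585 = -1.24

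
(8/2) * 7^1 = 28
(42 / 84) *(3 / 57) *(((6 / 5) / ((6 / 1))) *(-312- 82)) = -197/95 = -2.07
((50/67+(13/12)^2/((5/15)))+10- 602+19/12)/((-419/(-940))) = -442988395/336876 = -1314.99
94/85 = 1.11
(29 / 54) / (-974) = -29/52596 = 0.00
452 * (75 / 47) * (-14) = -10097.87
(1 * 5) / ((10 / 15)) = 15/2 = 7.50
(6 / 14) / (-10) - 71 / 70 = -37/35 = -1.06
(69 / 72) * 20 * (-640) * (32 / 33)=-1177600/99 = -11894.95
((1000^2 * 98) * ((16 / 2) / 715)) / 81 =156800000/11583 = 13537.08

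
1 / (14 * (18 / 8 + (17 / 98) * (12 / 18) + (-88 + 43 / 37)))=-1554/1837777 = 0.00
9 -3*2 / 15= 43/5 = 8.60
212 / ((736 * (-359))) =-53/66056 = 0.00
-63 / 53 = -1.19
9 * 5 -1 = 44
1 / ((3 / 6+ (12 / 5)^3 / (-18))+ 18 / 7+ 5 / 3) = 5250/20843 = 0.25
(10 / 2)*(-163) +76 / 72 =-14651/18 = -813.94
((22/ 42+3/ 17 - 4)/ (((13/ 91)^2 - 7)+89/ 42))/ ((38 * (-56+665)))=62/2113491 = 0.00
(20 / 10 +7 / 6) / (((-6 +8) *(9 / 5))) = 95/108 = 0.88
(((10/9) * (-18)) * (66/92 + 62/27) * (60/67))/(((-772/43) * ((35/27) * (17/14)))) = 9656940/5056021 = 1.91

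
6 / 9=0.67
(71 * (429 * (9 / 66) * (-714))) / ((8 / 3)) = -8896797/8 = -1112099.62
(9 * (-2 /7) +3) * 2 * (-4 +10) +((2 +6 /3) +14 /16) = 561/56 = 10.02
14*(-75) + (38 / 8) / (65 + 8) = -306581/292 = -1049.93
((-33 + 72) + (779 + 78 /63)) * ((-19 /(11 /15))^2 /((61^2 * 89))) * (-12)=-508143600/25500013 = -19.93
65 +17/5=342/5 = 68.40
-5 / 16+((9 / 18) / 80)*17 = -33/160 = -0.21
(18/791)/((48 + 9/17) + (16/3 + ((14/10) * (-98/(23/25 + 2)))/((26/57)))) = -435591/940737091 = 0.00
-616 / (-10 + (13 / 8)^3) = 315392/2923 = 107.90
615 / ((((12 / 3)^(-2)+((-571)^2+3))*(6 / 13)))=328/80257 = 0.00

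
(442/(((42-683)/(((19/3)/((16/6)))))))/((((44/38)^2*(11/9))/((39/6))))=-177353163/27301472 = -6.50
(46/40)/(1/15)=69/4 = 17.25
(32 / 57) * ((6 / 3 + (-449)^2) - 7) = 6451072/57 = 113176.70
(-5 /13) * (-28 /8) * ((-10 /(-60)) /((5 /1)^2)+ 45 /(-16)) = -1813/480 = -3.78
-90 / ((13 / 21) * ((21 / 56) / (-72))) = 362880/13 = 27913.85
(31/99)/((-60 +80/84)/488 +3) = 13237/121704 = 0.11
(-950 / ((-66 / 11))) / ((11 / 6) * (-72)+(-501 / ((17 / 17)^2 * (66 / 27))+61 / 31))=-323950/685383 = -0.47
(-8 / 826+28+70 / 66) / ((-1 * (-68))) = 395935/926772 = 0.43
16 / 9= 1.78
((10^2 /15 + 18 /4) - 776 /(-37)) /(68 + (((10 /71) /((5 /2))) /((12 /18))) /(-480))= 0.47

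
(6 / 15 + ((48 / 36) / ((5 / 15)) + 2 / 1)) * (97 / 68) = 776/85 = 9.13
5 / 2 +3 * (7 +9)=101/2 = 50.50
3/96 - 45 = -1439/32 = -44.97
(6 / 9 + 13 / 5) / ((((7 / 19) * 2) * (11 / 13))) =5.24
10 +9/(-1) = 1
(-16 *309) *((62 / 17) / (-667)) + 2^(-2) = 1237451/45356 = 27.28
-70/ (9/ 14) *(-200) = 21777.78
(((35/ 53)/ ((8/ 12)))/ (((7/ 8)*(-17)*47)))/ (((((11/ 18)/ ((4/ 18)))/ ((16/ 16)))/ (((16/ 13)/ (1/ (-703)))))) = 2699520/6055621 = 0.45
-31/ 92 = -0.34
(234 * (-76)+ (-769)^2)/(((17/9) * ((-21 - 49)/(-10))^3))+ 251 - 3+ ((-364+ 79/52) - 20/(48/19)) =346982497/454818 = 762.90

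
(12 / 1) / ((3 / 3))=12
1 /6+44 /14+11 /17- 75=-50725/714 = -71.04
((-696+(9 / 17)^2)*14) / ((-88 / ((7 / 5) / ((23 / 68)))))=9852087/21505 = 458.13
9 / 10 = 0.90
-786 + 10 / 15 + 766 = -58/3 = -19.33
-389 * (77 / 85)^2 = -2306381/7225 = -319.22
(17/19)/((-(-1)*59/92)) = 1564/1121 = 1.40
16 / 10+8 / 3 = 64/15 = 4.27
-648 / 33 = -216/11 = -19.64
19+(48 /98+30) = 2425/49 = 49.49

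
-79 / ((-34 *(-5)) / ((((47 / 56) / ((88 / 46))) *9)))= -1.83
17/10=1.70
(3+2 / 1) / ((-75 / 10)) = -2/3 = -0.67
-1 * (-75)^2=-5625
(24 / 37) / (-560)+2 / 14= 367/2590 = 0.14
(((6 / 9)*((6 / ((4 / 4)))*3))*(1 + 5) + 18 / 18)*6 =438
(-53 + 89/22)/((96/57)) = -20463/704 = -29.07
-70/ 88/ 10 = -7/88 = -0.08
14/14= 1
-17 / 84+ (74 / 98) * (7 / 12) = 5/21 = 0.24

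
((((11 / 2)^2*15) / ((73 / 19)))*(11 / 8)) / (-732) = -126445/569984 = -0.22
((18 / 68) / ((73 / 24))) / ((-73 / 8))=-864/90593 = -0.01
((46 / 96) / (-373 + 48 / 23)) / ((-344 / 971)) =513659/140863872 = 0.00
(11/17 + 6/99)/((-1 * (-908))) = 397/509388 = 0.00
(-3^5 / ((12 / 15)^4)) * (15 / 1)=-8898.93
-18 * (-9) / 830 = 81/415 = 0.20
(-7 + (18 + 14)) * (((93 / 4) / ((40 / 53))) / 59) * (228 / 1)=1404765/472 = 2976.20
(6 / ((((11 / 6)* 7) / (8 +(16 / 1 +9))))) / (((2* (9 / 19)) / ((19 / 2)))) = 1083/7 = 154.71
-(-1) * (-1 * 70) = -70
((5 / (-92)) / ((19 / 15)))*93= -6975/1748 = -3.99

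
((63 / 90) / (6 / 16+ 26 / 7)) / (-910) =-14/74425 = 0.00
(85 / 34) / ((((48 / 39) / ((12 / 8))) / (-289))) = -56355/64 = -880.55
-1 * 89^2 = -7921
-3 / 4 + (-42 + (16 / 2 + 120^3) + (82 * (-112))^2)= 344295285/4 = 86073821.25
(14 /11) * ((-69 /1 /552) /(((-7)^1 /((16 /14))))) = 2/77 = 0.03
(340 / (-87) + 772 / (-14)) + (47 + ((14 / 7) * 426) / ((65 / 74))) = 37919197/39585 = 957.92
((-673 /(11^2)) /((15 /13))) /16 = -8749/29040 = -0.30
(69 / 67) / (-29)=-69/1943 = -0.04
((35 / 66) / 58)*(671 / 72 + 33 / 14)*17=45475/25056 = 1.81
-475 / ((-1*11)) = 475/11 = 43.18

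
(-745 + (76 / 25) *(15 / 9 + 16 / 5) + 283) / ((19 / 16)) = -2683232/7125 = -376.59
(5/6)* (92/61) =230/183 = 1.26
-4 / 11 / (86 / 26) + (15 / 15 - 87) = -40730/473 = -86.11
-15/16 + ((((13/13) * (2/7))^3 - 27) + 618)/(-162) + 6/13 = -23833501/5778864 = -4.12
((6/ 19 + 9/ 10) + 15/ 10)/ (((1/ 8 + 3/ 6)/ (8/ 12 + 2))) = 5504/475 = 11.59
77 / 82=0.94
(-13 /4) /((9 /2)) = -13/18 = -0.72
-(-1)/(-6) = -1/6 = -0.17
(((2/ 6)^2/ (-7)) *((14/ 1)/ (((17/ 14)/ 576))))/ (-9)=1792/153 = 11.71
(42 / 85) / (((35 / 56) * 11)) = 336/4675 = 0.07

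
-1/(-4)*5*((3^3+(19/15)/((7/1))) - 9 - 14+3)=8.98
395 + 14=409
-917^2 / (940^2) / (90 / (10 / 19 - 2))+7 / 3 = 887277223/377739000 = 2.35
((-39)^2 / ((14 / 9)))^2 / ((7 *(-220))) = -187388721/301840 = -620.82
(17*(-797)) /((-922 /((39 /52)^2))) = 121941/14752 = 8.27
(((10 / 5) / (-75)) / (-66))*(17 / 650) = 17/1608750 = 0.00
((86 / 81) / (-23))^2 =7396/3470769 = 0.00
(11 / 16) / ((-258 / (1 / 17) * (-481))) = 11/33754656 = 0.00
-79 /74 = -1.07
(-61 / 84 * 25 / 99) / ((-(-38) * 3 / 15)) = -7625/316008 = -0.02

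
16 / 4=4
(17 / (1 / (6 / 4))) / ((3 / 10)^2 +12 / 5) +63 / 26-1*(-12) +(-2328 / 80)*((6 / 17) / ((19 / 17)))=3172441/205010 = 15.47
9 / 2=4.50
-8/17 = -0.47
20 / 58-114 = -3296/29 = -113.66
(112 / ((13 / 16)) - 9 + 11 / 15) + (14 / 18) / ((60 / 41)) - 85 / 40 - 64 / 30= 1766971/14040 = 125.85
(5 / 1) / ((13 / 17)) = 85/13 = 6.54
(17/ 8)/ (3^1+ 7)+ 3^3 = 2177/80 = 27.21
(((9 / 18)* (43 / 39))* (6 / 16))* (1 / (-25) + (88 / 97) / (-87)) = -457477/43882800 = -0.01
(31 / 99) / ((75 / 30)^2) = 124/2475 = 0.05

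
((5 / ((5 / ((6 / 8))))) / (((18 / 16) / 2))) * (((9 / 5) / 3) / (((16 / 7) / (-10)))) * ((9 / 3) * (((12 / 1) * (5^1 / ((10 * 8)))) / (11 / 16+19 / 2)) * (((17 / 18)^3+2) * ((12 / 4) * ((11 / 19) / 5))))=-1276429/1672380 = -0.76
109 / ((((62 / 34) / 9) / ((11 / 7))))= 183447/217 = 845.38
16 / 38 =8/19 = 0.42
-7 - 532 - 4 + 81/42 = -7575/14 = -541.07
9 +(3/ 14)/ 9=379/42 = 9.02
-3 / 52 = -0.06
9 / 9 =1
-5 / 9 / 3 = -5/27 = -0.19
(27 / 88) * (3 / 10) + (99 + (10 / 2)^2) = 124.09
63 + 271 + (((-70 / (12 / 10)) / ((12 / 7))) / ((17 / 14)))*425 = -208363/18 = -11575.72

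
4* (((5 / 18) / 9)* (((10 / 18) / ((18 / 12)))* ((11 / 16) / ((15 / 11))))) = 605/26244 = 0.02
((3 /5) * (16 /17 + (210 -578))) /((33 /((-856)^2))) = -914454528/187 = -4890131.17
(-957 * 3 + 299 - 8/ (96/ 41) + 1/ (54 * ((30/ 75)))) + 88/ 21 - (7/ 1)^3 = -550780/189 = -2914.18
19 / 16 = 1.19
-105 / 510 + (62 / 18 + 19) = 6805/306 = 22.24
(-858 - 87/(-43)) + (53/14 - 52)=-544323/602 = -904.19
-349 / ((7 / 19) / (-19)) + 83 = 126570/7 = 18081.43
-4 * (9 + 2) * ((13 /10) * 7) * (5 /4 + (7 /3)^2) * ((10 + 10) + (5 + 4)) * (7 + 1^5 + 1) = -6995989/10 = -699598.90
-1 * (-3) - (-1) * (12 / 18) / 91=821/273 = 3.01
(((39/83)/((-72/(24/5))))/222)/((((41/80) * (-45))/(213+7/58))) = 642772/492941565 = 0.00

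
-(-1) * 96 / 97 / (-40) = -12/485 = -0.02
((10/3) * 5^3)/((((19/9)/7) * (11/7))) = 183750/209 = 879.19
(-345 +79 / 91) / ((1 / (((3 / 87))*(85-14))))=-2223436/2639 = -842.53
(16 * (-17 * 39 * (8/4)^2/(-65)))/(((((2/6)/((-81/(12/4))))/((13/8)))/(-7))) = 601473.60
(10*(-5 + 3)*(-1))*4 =80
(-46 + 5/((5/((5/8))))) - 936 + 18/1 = -7707/8 = -963.38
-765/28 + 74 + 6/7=1331/28 = 47.54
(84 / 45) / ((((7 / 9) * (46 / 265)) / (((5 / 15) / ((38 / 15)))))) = 795/437 = 1.82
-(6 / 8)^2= -9/16 = -0.56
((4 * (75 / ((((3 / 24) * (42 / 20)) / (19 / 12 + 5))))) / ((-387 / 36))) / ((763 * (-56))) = 79000/4822923 = 0.02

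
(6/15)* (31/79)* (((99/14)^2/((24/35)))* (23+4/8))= 4760019/17696 = 268.99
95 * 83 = 7885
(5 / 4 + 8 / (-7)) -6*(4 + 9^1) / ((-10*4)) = 72/35 = 2.06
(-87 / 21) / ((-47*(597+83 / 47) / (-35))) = -145/28142 = -0.01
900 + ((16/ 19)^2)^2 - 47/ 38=234386499/260642 = 899.27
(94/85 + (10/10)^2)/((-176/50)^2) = 0.17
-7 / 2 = -3.50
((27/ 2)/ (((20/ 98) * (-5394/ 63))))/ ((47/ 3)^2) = -250047/79435640 = 0.00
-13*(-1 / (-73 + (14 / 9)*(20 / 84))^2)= 9477/3845521 = 0.00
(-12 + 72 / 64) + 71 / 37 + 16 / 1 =2085/296 = 7.04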